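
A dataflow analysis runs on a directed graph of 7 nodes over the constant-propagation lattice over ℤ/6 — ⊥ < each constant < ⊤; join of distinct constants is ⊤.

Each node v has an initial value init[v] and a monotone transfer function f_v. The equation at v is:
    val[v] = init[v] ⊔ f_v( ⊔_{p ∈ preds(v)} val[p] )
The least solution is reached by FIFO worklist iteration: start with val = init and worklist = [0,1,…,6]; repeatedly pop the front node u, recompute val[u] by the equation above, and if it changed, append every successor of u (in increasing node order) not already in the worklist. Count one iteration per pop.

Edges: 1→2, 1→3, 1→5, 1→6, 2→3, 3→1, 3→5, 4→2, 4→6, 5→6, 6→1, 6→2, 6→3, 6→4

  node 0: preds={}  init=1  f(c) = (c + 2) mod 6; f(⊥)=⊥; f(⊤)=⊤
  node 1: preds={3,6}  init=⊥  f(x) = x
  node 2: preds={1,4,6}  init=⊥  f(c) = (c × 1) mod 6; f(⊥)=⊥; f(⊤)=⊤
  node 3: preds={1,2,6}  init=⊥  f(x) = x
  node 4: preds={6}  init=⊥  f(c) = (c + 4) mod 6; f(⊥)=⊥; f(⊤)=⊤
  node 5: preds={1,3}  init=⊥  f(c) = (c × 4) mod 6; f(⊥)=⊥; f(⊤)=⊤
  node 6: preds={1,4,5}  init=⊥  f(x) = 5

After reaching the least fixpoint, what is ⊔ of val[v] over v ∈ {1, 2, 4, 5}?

⊤

Worklist (21 pops):
  #1 pop 0: in=⊥ → 1 (no change)
  #2 pop 1: in=⊥ → ⊥ (no change)
  #3 pop 2: in=⊥ → ⊥ (no change)
  #4 pop 3: in=⊥ → ⊥ (no change)
  #5 pop 4: in=⊥ → ⊥ (no change)
  #6 pop 5: in=⊥ → ⊥ (no change)
  #7 pop 6: in=⊥ → 5 (was ⊥); enqueue [1,2,3,4]
  #8 pop 1: in=5 → 5 (was ⊥); enqueue [5,6]
  #9 pop 2: in=5 → 5 (was ⊥); enqueue []
  #10 pop 3: in=5 → 5 (was ⊥); enqueue [1]
  #11 pop 4: in=5 → 3 (was ⊥); enqueue [2]
  #12 pop 5: in=5 → 2 (was ⊥); enqueue []
  #13 pop 6: in=⊤ → 5 (no change)
  #14 pop 1: in=5 → 5 (no change)
  #15 pop 2: in=⊤ → ⊤ (was 5); enqueue [3]
  #16 pop 3: in=⊤ → ⊤ (was 5); enqueue [1,5]
  #17 pop 1: in=⊤ → ⊤ (was 5); enqueue [2,3,6]
  #18 pop 5: in=⊤ → ⊤ (was 2); enqueue []
  #19 pop 2: in=⊤ → ⊤ (no change)
  #20 pop 3: in=⊤ → ⊤ (no change)
  #21 pop 6: in=⊤ → 5 (no change)

Fixpoint:
  val[0] = 1
  val[1] = ⊤
  val[2] = ⊤
  val[3] = ⊤
  val[4] = 3
  val[5] = ⊤
  val[6] = 5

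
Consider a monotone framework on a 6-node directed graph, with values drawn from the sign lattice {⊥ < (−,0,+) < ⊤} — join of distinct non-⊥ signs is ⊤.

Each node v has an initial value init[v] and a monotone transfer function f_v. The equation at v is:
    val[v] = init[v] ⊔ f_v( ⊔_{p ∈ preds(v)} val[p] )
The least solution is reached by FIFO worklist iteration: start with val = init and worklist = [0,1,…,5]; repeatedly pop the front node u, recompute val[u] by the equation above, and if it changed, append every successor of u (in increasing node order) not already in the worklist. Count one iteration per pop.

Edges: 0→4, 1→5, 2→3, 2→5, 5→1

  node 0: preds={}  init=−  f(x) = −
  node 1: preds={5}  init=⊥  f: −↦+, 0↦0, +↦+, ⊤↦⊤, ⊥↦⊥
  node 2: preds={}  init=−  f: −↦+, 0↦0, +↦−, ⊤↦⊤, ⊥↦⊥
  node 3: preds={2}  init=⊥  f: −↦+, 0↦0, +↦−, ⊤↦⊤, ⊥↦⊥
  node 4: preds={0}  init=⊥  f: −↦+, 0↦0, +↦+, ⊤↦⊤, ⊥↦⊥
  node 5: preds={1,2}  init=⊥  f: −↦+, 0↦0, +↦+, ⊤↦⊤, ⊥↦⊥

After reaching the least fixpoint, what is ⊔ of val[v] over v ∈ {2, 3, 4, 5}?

Iteration log — 10 steps:
  step 1. node 0  ⊔preds=⊥  new=−  stable
  step 2. node 1  ⊔preds=⊥  new=⊥  stable
  step 3. node 2  ⊔preds=⊥  new=−  stable
  step 4. node 3  ⊔preds=−  new=+  old=⊥  +wl: 
  step 5. node 4  ⊔preds=−  new=+  old=⊥  +wl: 
  step 6. node 5  ⊔preds=−  new=+  old=⊥  +wl: 1
  step 7. node 1  ⊔preds=+  new=+  old=⊥  +wl: 5
  step 8. node 5  ⊔preds=⊤  new=⊤  old=+  +wl: 1
  step 9. node 1  ⊔preds=⊤  new=⊤  old=+  +wl: 5
  step 10. node 5  ⊔preds=⊤  new=⊤  stable

Least fixpoint reached:
  node 0: −
  node 1: ⊤
  node 2: −
  node 3: +
  node 4: +
  node 5: ⊤

⊤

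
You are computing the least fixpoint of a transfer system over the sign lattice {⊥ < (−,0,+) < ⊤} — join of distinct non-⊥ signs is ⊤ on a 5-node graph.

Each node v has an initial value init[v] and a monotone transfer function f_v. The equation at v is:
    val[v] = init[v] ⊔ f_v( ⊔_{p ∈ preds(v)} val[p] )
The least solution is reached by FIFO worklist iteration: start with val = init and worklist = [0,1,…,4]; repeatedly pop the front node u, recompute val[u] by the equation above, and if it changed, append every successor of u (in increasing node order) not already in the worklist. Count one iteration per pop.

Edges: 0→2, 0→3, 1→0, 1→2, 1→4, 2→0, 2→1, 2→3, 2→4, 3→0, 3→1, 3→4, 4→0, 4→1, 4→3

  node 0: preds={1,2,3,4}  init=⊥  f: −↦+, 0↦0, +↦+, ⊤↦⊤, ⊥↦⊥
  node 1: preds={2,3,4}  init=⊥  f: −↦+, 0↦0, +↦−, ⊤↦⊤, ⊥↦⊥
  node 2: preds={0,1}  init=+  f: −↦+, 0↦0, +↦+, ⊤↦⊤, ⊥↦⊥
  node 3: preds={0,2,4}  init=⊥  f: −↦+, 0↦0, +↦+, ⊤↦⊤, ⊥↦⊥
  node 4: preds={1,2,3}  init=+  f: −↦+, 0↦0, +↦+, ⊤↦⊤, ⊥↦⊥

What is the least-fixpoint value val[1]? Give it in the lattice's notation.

⊤

Iteration log — 11 steps:
  step 1. node 0  ⊔preds=+  new=+  old=⊥  +wl: 
  step 2. node 1  ⊔preds=+  new=−  old=⊥  +wl: 0
  step 3. node 2  ⊔preds=⊤  new=⊤  old=+  +wl: 1
  step 4. node 3  ⊔preds=⊤  new=⊤  old=⊥  +wl: 
  step 5. node 4  ⊔preds=⊤  new=⊤  old=+  +wl: 3
  step 6. node 0  ⊔preds=⊤  new=⊤  old=+  +wl: 2
  step 7. node 1  ⊔preds=⊤  new=⊤  old=−  +wl: 0,4
  step 8. node 3  ⊔preds=⊤  new=⊤  stable
  step 9. node 2  ⊔preds=⊤  new=⊤  stable
  step 10. node 0  ⊔preds=⊤  new=⊤  stable
  step 11. node 4  ⊔preds=⊤  new=⊤  stable

Least fixpoint reached:
  node 0: ⊤
  node 1: ⊤
  node 2: ⊤
  node 3: ⊤
  node 4: ⊤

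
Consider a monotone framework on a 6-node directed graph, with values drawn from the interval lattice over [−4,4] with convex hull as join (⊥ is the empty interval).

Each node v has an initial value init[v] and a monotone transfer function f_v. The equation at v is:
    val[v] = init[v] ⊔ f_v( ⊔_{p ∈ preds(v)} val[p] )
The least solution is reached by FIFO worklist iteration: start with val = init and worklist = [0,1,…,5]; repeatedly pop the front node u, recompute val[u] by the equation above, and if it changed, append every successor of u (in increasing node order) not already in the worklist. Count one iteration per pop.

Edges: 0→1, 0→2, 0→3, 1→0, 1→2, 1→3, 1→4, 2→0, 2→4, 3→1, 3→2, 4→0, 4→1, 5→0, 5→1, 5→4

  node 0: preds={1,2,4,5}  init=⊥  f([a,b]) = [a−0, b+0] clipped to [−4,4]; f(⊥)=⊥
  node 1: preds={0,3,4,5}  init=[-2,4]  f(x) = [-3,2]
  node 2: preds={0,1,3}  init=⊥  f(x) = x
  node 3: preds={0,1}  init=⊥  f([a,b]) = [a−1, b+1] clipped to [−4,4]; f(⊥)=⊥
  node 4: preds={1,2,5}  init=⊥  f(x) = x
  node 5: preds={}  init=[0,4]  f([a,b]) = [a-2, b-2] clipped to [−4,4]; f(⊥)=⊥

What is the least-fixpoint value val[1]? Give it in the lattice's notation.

Worklist (16 pops):
  #1 pop 0: in=[-2,4] → [-2,4] (was ⊥); enqueue []
  #2 pop 1: in=[-2,4] → [-3,4] (was [-2,4]); enqueue [0]
  #3 pop 2: in=[-3,4] → [-3,4] (was ⊥); enqueue []
  #4 pop 3: in=[-3,4] → [-4,4] (was ⊥); enqueue [1,2]
  #5 pop 4: in=[-3,4] → [-3,4] (was ⊥); enqueue []
  #6 pop 5: in=⊥ → [0,4] (no change)
  #7 pop 0: in=[-3,4] → [-3,4] (was [-2,4]); enqueue [3]
  #8 pop 1: in=[-4,4] → [-3,4] (no change)
  #9 pop 2: in=[-4,4] → [-4,4] (was [-3,4]); enqueue [0,4]
  #10 pop 3: in=[-3,4] → [-4,4] (no change)
  #11 pop 0: in=[-4,4] → [-4,4] (was [-3,4]); enqueue [1,2,3]
  #12 pop 4: in=[-4,4] → [-4,4] (was [-3,4]); enqueue [0]
  #13 pop 1: in=[-4,4] → [-3,4] (no change)
  #14 pop 2: in=[-4,4] → [-4,4] (no change)
  #15 pop 3: in=[-4,4] → [-4,4] (no change)
  #16 pop 0: in=[-4,4] → [-4,4] (no change)

Fixpoint:
  val[0] = [-4,4]
  val[1] = [-3,4]
  val[2] = [-4,4]
  val[3] = [-4,4]
  val[4] = [-4,4]
  val[5] = [0,4]

[-3,4]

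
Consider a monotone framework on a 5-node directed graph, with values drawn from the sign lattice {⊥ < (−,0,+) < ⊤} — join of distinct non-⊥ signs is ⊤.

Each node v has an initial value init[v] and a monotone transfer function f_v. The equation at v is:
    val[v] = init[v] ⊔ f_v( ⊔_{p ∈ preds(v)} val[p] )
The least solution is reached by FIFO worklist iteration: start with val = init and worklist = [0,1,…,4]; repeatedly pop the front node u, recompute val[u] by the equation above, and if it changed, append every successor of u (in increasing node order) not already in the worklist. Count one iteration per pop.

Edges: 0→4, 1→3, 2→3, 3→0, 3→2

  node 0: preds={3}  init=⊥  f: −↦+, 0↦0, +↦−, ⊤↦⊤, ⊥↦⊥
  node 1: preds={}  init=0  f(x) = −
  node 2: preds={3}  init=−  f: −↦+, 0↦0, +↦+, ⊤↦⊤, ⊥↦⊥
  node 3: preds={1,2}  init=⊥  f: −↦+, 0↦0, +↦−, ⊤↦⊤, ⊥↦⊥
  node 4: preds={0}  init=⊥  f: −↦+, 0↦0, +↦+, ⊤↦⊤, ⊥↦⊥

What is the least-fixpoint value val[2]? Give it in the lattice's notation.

Trace (9 dequeues):
  [1] u=0 | in ⊥ | out ⊥ | ==
  [2] u=1 | in ⊥ | out ⊤ | prev 0 | push {}
  [3] u=2 | in ⊥ | out − | ==
  [4] u=3 | in ⊤ | out ⊤ | prev ⊥ | push {0,2}
  [5] u=4 | in ⊥ | out ⊥ | ==
  [6] u=0 | in ⊤ | out ⊤ | prev ⊥ | push {4}
  [7] u=2 | in ⊤ | out ⊤ | prev − | push {3}
  [8] u=4 | in ⊤ | out ⊤ | prev ⊥ | push {}
  [9] u=3 | in ⊤ | out ⊤ | ==

Converged values:
  [0] ⊤
  [1] ⊤
  [2] ⊤
  [3] ⊤
  [4] ⊤

⊤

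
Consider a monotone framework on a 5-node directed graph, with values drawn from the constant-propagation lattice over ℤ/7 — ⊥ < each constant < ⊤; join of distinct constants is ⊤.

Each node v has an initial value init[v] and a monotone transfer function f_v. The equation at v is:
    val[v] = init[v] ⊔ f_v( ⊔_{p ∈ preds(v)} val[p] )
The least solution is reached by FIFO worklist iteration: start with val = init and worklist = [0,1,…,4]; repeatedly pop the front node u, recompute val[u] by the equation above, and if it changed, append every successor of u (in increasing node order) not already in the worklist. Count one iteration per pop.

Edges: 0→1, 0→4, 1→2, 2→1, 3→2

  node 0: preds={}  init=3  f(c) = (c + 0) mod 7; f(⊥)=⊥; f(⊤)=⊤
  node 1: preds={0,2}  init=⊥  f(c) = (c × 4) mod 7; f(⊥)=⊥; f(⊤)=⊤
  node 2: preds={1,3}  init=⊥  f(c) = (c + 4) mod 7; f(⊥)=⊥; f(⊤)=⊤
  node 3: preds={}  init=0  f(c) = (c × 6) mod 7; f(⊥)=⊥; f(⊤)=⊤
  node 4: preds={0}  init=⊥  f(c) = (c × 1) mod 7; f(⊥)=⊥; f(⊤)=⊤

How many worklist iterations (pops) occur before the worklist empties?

Trace (7 dequeues):
  [1] u=0 | in ⊥ | out 3 | ==
  [2] u=1 | in 3 | out 5 | prev ⊥ | push {}
  [3] u=2 | in ⊤ | out ⊤ | prev ⊥ | push {1}
  [4] u=3 | in ⊥ | out 0 | ==
  [5] u=4 | in 3 | out 3 | prev ⊥ | push {}
  [6] u=1 | in ⊤ | out ⊤ | prev 5 | push {2}
  [7] u=2 | in ⊤ | out ⊤ | ==

Converged values:
  [0] 3
  [1] ⊤
  [2] ⊤
  [3] 0
  [4] 3

7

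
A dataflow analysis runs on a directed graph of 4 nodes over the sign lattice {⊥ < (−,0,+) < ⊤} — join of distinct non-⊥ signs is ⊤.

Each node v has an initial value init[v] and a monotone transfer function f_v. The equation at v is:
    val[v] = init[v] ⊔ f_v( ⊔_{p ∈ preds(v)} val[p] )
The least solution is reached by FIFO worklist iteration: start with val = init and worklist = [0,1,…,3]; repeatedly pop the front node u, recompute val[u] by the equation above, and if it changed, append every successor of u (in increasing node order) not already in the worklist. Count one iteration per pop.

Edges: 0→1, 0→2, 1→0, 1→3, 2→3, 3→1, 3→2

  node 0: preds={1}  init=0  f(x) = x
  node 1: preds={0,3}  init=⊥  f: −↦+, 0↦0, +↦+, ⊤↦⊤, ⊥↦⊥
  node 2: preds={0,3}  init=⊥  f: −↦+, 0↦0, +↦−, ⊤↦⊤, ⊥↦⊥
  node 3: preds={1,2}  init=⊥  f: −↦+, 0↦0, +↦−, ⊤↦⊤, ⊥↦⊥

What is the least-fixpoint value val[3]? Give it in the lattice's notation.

Iteration log — 7 steps:
  step 1. node 0  ⊔preds=⊥  new=0  stable
  step 2. node 1  ⊔preds=0  new=0  old=⊥  +wl: 0
  step 3. node 2  ⊔preds=0  new=0  old=⊥  +wl: 
  step 4. node 3  ⊔preds=0  new=0  old=⊥  +wl: 1,2
  step 5. node 0  ⊔preds=0  new=0  stable
  step 6. node 1  ⊔preds=0  new=0  stable
  step 7. node 2  ⊔preds=0  new=0  stable

Least fixpoint reached:
  node 0: 0
  node 1: 0
  node 2: 0
  node 3: 0

0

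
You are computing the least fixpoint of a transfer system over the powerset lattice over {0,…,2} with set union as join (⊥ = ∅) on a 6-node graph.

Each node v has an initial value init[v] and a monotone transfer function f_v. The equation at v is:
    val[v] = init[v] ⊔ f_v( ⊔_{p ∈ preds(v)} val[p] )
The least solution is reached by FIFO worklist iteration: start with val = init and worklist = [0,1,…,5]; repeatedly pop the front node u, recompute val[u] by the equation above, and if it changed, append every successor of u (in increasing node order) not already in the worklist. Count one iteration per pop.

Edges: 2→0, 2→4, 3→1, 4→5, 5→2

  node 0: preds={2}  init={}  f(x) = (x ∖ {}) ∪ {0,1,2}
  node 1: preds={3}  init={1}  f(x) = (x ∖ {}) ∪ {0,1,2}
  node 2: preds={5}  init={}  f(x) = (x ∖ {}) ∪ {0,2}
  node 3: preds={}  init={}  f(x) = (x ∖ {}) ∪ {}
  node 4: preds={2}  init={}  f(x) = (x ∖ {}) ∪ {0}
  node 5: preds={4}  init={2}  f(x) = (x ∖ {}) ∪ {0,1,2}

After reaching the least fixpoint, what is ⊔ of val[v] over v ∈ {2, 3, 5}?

Iteration log — 11 steps:
  step 1. node 0  ⊔preds={}  new={0,1,2}  old={}  +wl: 
  step 2. node 1  ⊔preds={}  new={0,1,2}  old={1}  +wl: 
  step 3. node 2  ⊔preds={2}  new={0,2}  old={}  +wl: 0
  step 4. node 3  ⊔preds={}  new={}  stable
  step 5. node 4  ⊔preds={0,2}  new={0,2}  old={}  +wl: 
  step 6. node 5  ⊔preds={0,2}  new={0,1,2}  old={2}  +wl: 2
  step 7. node 0  ⊔preds={0,2}  new={0,1,2}  stable
  step 8. node 2  ⊔preds={0,1,2}  new={0,1,2}  old={0,2}  +wl: 0,4
  step 9. node 0  ⊔preds={0,1,2}  new={0,1,2}  stable
  step 10. node 4  ⊔preds={0,1,2}  new={0,1,2}  old={0,2}  +wl: 5
  step 11. node 5  ⊔preds={0,1,2}  new={0,1,2}  stable

Least fixpoint reached:
  node 0: {0,1,2}
  node 1: {0,1,2}
  node 2: {0,1,2}
  node 3: {}
  node 4: {0,1,2}
  node 5: {0,1,2}

{0,1,2}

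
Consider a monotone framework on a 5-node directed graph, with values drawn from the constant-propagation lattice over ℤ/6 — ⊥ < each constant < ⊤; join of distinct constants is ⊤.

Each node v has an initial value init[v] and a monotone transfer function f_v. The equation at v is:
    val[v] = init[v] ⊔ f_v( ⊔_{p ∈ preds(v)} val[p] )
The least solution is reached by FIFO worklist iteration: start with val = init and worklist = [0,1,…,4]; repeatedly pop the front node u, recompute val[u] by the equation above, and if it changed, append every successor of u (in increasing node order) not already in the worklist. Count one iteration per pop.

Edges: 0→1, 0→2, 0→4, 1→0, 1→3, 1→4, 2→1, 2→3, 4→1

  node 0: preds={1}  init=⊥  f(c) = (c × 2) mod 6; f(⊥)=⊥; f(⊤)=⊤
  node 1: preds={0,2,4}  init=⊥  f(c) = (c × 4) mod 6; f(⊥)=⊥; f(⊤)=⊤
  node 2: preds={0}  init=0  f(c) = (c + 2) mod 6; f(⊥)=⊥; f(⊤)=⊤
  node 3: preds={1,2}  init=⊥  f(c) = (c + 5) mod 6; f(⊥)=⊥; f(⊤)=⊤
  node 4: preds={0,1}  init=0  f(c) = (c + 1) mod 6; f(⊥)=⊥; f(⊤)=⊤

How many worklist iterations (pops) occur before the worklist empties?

Iteration log — 14 steps:
  step 1. node 0  ⊔preds=⊥  new=⊥  stable
  step 2. node 1  ⊔preds=0  new=0  old=⊥  +wl: 0
  step 3. node 2  ⊔preds=⊥  new=0  stable
  step 4. node 3  ⊔preds=0  new=5  old=⊥  +wl: 
  step 5. node 4  ⊔preds=0  new=⊤  old=0  +wl: 1
  step 6. node 0  ⊔preds=0  new=0  old=⊥  +wl: 2,4
  step 7. node 1  ⊔preds=⊤  new=⊤  old=0  +wl: 0,3
  step 8. node 2  ⊔preds=0  new=⊤  old=0  +wl: 1
  step 9. node 4  ⊔preds=⊤  new=⊤  stable
  step 10. node 0  ⊔preds=⊤  new=⊤  old=0  +wl: 2,4
  step 11. node 3  ⊔preds=⊤  new=⊤  old=5  +wl: 
  step 12. node 1  ⊔preds=⊤  new=⊤  stable
  step 13. node 2  ⊔preds=⊤  new=⊤  stable
  step 14. node 4  ⊔preds=⊤  new=⊤  stable

Least fixpoint reached:
  node 0: ⊤
  node 1: ⊤
  node 2: ⊤
  node 3: ⊤
  node 4: ⊤

14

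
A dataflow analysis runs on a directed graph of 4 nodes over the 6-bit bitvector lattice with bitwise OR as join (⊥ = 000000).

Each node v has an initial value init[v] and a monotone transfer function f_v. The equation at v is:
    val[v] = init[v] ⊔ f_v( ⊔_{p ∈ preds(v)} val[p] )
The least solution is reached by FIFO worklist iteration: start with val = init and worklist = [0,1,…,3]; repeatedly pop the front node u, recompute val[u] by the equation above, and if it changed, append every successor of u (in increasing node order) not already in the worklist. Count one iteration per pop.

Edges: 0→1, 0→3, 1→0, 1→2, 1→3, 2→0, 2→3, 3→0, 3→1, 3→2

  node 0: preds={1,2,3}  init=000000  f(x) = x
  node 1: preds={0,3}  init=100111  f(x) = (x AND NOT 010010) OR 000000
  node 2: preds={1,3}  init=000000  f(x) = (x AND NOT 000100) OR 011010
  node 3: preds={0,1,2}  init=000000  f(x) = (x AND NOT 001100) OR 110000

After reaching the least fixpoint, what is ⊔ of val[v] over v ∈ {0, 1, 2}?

111111

Iteration log — 9 steps:
  step 1. node 0  ⊔preds=100111  new=100111  old=000000  +wl: 
  step 2. node 1  ⊔preds=100111  new=100111  stable
  step 3. node 2  ⊔preds=100111  new=111011  old=000000  +wl: 0
  step 4. node 3  ⊔preds=111111  new=110011  old=000000  +wl: 1,2
  step 5. node 0  ⊔preds=111111  new=111111  old=100111  +wl: 3
  step 6. node 1  ⊔preds=111111  new=101111  old=100111  +wl: 0
  step 7. node 2  ⊔preds=111111  new=111011  stable
  step 8. node 3  ⊔preds=111111  new=110011  stable
  step 9. node 0  ⊔preds=111111  new=111111  stable

Least fixpoint reached:
  node 0: 111111
  node 1: 101111
  node 2: 111011
  node 3: 110011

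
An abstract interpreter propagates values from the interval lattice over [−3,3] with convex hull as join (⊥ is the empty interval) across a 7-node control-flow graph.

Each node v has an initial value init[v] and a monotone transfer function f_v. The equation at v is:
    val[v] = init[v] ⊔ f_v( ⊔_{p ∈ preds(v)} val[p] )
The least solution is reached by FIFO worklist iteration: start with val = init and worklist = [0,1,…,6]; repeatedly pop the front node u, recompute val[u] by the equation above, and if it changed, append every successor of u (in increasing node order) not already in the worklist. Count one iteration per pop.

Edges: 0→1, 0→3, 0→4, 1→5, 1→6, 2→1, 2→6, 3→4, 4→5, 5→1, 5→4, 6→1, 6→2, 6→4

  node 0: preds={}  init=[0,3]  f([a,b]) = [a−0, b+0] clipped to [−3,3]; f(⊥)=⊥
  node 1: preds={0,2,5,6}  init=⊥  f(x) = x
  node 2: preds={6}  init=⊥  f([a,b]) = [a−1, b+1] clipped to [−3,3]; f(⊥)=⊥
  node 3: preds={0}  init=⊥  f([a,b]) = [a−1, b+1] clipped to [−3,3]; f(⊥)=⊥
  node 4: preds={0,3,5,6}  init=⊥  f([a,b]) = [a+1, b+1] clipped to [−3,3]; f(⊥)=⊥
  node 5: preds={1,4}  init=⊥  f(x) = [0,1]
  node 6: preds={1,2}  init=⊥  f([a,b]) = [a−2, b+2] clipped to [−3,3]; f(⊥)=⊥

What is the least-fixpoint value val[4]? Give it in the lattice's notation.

[-2,3]

Worklist (17 pops):
  #1 pop 0: in=⊥ → [0,3] (no change)
  #2 pop 1: in=[0,3] → [0,3] (was ⊥); enqueue []
  #3 pop 2: in=⊥ → ⊥ (no change)
  #4 pop 3: in=[0,3] → [-1,3] (was ⊥); enqueue []
  #5 pop 4: in=[-1,3] → [0,3] (was ⊥); enqueue []
  #6 pop 5: in=[0,3] → [0,1] (was ⊥); enqueue [1,4]
  #7 pop 6: in=[0,3] → [-2,3] (was ⊥); enqueue [2]
  #8 pop 1: in=[-2,3] → [-2,3] (was [0,3]); enqueue [5,6]
  #9 pop 4: in=[-2,3] → [-1,3] (was [0,3]); enqueue []
  #10 pop 2: in=[-2,3] → [-3,3] (was ⊥); enqueue [1]
  #11 pop 5: in=[-2,3] → [0,1] (no change)
  #12 pop 6: in=[-3,3] → [-3,3] (was [-2,3]); enqueue [2,4]
  #13 pop 1: in=[-3,3] → [-3,3] (was [-2,3]); enqueue [5,6]
  #14 pop 2: in=[-3,3] → [-3,3] (no change)
  #15 pop 4: in=[-3,3] → [-2,3] (was [-1,3]); enqueue []
  #16 pop 5: in=[-3,3] → [0,1] (no change)
  #17 pop 6: in=[-3,3] → [-3,3] (no change)

Fixpoint:
  val[0] = [0,3]
  val[1] = [-3,3]
  val[2] = [-3,3]
  val[3] = [-1,3]
  val[4] = [-2,3]
  val[5] = [0,1]
  val[6] = [-3,3]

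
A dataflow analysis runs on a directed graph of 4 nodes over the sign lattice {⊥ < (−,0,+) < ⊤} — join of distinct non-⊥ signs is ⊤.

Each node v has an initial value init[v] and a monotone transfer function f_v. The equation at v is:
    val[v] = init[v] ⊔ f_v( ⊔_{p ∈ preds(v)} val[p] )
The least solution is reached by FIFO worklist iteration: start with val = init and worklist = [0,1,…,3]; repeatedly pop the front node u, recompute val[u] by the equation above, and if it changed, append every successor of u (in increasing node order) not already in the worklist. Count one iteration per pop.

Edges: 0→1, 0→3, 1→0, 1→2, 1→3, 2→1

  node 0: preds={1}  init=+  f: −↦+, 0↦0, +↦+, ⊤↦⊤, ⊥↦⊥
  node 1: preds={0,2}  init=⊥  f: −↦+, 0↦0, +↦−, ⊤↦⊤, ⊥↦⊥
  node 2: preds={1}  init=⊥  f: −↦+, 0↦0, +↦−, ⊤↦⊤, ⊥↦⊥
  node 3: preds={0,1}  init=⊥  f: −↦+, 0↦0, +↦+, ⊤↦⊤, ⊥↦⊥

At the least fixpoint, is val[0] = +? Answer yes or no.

Iteration log — 6 steps:
  step 1. node 0  ⊔preds=⊥  new=+  stable
  step 2. node 1  ⊔preds=+  new=−  old=⊥  +wl: 0
  step 3. node 2  ⊔preds=−  new=+  old=⊥  +wl: 1
  step 4. node 3  ⊔preds=⊤  new=⊤  old=⊥  +wl: 
  step 5. node 0  ⊔preds=−  new=+  stable
  step 6. node 1  ⊔preds=+  new=−  stable

Least fixpoint reached:
  node 0: +
  node 1: −
  node 2: +
  node 3: ⊤

yes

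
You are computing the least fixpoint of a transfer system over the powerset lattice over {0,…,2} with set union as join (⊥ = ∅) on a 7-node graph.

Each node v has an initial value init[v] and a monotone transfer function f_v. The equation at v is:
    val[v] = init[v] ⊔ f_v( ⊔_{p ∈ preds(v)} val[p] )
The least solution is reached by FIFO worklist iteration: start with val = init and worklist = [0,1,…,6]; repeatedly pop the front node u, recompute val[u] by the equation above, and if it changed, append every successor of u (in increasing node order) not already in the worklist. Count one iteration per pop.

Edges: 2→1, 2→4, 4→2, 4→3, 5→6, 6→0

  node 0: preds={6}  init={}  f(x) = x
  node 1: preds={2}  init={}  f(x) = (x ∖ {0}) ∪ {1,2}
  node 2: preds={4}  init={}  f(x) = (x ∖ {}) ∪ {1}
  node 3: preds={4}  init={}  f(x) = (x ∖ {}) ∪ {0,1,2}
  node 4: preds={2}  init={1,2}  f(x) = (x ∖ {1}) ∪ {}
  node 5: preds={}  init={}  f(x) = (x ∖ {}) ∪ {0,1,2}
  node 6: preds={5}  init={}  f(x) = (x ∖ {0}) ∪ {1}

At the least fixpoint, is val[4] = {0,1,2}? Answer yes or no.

Iteration log — 9 steps:
  step 1. node 0  ⊔preds={}  new={}  stable
  step 2. node 1  ⊔preds={}  new={1,2}  old={}  +wl: 
  step 3. node 2  ⊔preds={1,2}  new={1,2}  old={}  +wl: 1
  step 4. node 3  ⊔preds={1,2}  new={0,1,2}  old={}  +wl: 
  step 5. node 4  ⊔preds={1,2}  new={1,2}  stable
  step 6. node 5  ⊔preds={}  new={0,1,2}  old={}  +wl: 
  step 7. node 6  ⊔preds={0,1,2}  new={1,2}  old={}  +wl: 0
  step 8. node 1  ⊔preds={1,2}  new={1,2}  stable
  step 9. node 0  ⊔preds={1,2}  new={1,2}  old={}  +wl: 

Least fixpoint reached:
  node 0: {1,2}
  node 1: {1,2}
  node 2: {1,2}
  node 3: {0,1,2}
  node 4: {1,2}
  node 5: {0,1,2}
  node 6: {1,2}

no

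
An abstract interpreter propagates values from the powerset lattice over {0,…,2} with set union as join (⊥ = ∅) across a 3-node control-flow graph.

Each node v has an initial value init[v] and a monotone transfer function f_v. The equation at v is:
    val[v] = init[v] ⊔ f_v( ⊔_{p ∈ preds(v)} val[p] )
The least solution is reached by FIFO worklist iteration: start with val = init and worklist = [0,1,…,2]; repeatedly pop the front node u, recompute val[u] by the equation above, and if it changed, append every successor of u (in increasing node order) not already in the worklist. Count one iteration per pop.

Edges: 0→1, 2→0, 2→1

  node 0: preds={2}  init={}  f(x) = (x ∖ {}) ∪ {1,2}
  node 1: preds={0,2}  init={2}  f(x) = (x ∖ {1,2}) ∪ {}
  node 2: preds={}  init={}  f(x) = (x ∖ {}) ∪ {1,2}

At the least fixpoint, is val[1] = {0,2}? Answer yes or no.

no

Trace (5 dequeues):
  [1] u=0 | in {} | out {1,2} | prev {} | push {}
  [2] u=1 | in {1,2} | out {2} | ==
  [3] u=2 | in {} | out {1,2} | prev {} | push {0,1}
  [4] u=0 | in {1,2} | out {1,2} | ==
  [5] u=1 | in {1,2} | out {2} | ==

Converged values:
  [0] {1,2}
  [1] {2}
  [2] {1,2}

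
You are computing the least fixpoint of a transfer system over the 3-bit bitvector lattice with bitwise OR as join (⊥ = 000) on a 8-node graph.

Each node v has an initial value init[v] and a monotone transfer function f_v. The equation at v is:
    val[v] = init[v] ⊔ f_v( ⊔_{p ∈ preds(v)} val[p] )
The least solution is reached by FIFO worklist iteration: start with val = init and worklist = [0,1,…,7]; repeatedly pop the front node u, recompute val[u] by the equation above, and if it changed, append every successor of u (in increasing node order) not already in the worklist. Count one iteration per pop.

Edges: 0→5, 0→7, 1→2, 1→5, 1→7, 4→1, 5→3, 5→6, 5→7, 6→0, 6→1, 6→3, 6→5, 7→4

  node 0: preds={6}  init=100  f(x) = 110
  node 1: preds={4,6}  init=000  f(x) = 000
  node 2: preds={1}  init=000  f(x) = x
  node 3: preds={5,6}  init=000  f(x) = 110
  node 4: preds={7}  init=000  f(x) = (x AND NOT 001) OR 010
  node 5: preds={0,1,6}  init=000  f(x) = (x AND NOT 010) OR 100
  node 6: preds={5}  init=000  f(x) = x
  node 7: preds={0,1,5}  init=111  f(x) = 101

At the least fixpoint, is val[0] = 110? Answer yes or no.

yes

Worklist (12 pops):
  #1 pop 0: in=000 → 110 (was 100); enqueue []
  #2 pop 1: in=000 → 000 (no change)
  #3 pop 2: in=000 → 000 (no change)
  #4 pop 3: in=000 → 110 (was 000); enqueue []
  #5 pop 4: in=111 → 110 (was 000); enqueue [1]
  #6 pop 5: in=110 → 100 (was 000); enqueue [3]
  #7 pop 6: in=100 → 100 (was 000); enqueue [0,5]
  #8 pop 7: in=110 → 111 (no change)
  #9 pop 1: in=110 → 000 (no change)
  #10 pop 3: in=100 → 110 (no change)
  #11 pop 0: in=100 → 110 (no change)
  #12 pop 5: in=110 → 100 (no change)

Fixpoint:
  val[0] = 110
  val[1] = 000
  val[2] = 000
  val[3] = 110
  val[4] = 110
  val[5] = 100
  val[6] = 100
  val[7] = 111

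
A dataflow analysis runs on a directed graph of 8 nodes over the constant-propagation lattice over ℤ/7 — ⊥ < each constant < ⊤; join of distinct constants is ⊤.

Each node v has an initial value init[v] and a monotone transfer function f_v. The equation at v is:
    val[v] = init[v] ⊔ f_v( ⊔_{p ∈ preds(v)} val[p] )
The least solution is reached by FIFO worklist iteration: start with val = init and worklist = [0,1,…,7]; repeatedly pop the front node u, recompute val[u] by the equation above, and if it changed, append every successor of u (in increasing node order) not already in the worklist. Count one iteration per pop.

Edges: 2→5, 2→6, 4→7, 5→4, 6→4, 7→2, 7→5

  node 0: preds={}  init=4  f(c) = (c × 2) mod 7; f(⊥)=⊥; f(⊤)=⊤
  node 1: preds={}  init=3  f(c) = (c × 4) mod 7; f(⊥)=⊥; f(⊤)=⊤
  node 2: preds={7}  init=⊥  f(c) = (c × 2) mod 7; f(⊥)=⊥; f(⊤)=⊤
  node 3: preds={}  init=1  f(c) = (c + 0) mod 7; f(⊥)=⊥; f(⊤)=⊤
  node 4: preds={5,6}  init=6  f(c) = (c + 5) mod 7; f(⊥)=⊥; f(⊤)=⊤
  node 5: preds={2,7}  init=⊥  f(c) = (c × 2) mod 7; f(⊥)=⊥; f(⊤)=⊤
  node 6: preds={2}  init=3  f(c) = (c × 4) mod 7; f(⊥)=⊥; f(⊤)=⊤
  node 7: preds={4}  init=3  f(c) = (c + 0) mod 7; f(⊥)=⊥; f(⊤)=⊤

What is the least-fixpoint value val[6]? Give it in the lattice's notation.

Worklist (13 pops):
  #1 pop 0: in=⊥ → 4 (no change)
  #2 pop 1: in=⊥ → 3 (no change)
  #3 pop 2: in=3 → 6 (was ⊥); enqueue []
  #4 pop 3: in=⊥ → 1 (no change)
  #5 pop 4: in=3 → ⊤ (was 6); enqueue []
  #6 pop 5: in=⊤ → ⊤ (was ⊥); enqueue [4]
  #7 pop 6: in=6 → 3 (no change)
  #8 pop 7: in=⊤ → ⊤ (was 3); enqueue [2,5]
  #9 pop 4: in=⊤ → ⊤ (no change)
  #10 pop 2: in=⊤ → ⊤ (was 6); enqueue [6]
  #11 pop 5: in=⊤ → ⊤ (no change)
  #12 pop 6: in=⊤ → ⊤ (was 3); enqueue [4]
  #13 pop 4: in=⊤ → ⊤ (no change)

Fixpoint:
  val[0] = 4
  val[1] = 3
  val[2] = ⊤
  val[3] = 1
  val[4] = ⊤
  val[5] = ⊤
  val[6] = ⊤
  val[7] = ⊤

⊤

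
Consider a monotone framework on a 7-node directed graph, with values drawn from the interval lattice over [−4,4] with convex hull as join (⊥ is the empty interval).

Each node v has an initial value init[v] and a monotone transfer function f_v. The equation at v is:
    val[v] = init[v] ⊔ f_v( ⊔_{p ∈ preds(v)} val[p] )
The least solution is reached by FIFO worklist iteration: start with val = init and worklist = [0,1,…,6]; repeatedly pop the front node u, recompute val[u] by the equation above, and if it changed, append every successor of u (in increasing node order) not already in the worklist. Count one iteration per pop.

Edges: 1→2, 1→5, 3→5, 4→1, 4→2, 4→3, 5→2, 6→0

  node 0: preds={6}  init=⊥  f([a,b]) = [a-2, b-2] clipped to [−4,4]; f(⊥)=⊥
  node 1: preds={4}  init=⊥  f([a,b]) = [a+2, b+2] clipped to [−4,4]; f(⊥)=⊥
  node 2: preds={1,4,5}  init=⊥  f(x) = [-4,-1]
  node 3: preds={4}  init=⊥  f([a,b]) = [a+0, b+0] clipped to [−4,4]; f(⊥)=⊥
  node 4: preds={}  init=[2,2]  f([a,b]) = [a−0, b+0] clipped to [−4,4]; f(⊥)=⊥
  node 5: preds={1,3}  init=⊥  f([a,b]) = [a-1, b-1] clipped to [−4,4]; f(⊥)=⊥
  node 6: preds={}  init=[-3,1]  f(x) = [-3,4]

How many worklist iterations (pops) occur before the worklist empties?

Worklist (9 pops):
  #1 pop 0: in=[-3,1] → [-4,-1] (was ⊥); enqueue []
  #2 pop 1: in=[2,2] → [4,4] (was ⊥); enqueue []
  #3 pop 2: in=[2,4] → [-4,-1] (was ⊥); enqueue []
  #4 pop 3: in=[2,2] → [2,2] (was ⊥); enqueue []
  #5 pop 4: in=⊥ → [2,2] (no change)
  #6 pop 5: in=[2,4] → [1,3] (was ⊥); enqueue [2]
  #7 pop 6: in=⊥ → [-3,4] (was [-3,1]); enqueue [0]
  #8 pop 2: in=[1,4] → [-4,-1] (no change)
  #9 pop 0: in=[-3,4] → [-4,2] (was [-4,-1]); enqueue []

Fixpoint:
  val[0] = [-4,2]
  val[1] = [4,4]
  val[2] = [-4,-1]
  val[3] = [2,2]
  val[4] = [2,2]
  val[5] = [1,3]
  val[6] = [-3,4]

9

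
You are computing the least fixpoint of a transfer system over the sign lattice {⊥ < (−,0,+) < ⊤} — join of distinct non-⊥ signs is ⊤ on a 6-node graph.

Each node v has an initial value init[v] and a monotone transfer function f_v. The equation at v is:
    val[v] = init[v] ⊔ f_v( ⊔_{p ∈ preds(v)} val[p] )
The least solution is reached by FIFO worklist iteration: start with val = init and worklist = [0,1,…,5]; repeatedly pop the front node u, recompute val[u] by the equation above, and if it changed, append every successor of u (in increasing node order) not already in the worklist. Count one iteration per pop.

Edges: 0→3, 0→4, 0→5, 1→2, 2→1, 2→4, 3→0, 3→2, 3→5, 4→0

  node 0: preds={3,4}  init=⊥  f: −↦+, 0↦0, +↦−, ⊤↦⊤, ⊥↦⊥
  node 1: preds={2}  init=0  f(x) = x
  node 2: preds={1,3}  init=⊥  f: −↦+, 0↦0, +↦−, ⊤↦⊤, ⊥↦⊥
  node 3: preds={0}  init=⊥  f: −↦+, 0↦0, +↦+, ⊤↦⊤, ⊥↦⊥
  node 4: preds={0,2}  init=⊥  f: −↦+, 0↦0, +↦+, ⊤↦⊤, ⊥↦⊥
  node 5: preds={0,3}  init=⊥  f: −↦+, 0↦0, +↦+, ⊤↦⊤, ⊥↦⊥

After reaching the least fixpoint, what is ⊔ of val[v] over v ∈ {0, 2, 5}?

Worklist (13 pops):
  #1 pop 0: in=⊥ → ⊥ (no change)
  #2 pop 1: in=⊥ → 0 (no change)
  #3 pop 2: in=0 → 0 (was ⊥); enqueue [1]
  #4 pop 3: in=⊥ → ⊥ (no change)
  #5 pop 4: in=0 → 0 (was ⊥); enqueue [0]
  #6 pop 5: in=⊥ → ⊥ (no change)
  #7 pop 1: in=0 → 0 (no change)
  #8 pop 0: in=0 → 0 (was ⊥); enqueue [3,4,5]
  #9 pop 3: in=0 → 0 (was ⊥); enqueue [0,2]
  #10 pop 4: in=0 → 0 (no change)
  #11 pop 5: in=0 → 0 (was ⊥); enqueue []
  #12 pop 0: in=0 → 0 (no change)
  #13 pop 2: in=0 → 0 (no change)

Fixpoint:
  val[0] = 0
  val[1] = 0
  val[2] = 0
  val[3] = 0
  val[4] = 0
  val[5] = 0

0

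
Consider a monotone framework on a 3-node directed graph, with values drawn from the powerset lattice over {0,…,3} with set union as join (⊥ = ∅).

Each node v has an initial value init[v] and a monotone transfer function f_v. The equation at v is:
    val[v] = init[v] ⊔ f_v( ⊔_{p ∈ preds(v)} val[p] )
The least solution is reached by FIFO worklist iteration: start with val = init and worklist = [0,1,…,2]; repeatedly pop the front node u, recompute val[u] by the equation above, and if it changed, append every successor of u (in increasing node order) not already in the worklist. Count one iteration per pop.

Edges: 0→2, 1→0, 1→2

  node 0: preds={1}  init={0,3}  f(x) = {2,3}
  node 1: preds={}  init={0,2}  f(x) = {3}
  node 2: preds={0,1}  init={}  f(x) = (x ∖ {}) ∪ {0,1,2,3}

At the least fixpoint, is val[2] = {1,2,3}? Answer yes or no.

Worklist (4 pops):
  #1 pop 0: in={0,2} → {0,2,3} (was {0,3}); enqueue []
  #2 pop 1: in={} → {0,2,3} (was {0,2}); enqueue [0]
  #3 pop 2: in={0,2,3} → {0,1,2,3} (was {}); enqueue []
  #4 pop 0: in={0,2,3} → {0,2,3} (no change)

Fixpoint:
  val[0] = {0,2,3}
  val[1] = {0,2,3}
  val[2] = {0,1,2,3}

no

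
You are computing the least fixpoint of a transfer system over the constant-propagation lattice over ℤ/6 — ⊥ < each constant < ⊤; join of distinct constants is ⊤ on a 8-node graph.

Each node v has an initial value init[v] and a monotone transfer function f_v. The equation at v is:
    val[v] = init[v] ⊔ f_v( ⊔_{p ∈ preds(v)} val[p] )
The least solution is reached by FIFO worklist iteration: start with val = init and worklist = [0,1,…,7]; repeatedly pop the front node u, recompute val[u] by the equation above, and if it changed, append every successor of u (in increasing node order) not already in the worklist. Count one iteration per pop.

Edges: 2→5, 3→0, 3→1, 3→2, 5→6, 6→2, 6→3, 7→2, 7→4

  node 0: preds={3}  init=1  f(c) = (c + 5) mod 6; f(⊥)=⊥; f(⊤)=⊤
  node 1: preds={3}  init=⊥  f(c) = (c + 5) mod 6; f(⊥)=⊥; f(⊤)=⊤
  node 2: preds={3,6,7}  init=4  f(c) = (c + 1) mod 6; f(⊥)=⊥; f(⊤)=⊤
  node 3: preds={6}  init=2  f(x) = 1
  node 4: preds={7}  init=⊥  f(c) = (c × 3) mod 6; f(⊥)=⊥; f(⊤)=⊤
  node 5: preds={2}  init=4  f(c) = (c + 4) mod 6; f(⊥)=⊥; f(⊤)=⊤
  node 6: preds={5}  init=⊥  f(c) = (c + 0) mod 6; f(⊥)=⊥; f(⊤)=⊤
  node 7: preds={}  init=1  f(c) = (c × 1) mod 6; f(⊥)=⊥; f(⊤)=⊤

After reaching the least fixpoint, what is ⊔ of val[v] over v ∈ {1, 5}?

⊤

Trace (12 dequeues):
  [1] u=0 | in 2 | out 1 | ==
  [2] u=1 | in 2 | out 1 | prev ⊥ | push {}
  [3] u=2 | in ⊤ | out ⊤ | prev 4 | push {}
  [4] u=3 | in ⊥ | out ⊤ | prev 2 | push {0,1,2}
  [5] u=4 | in 1 | out 3 | prev ⊥ | push {}
  [6] u=5 | in ⊤ | out ⊤ | prev 4 | push {}
  [7] u=6 | in ⊤ | out ⊤ | prev ⊥ | push {3}
  [8] u=7 | in ⊥ | out 1 | ==
  [9] u=0 | in ⊤ | out ⊤ | prev 1 | push {}
  [10] u=1 | in ⊤ | out ⊤ | prev 1 | push {}
  [11] u=2 | in ⊤ | out ⊤ | ==
  [12] u=3 | in ⊤ | out ⊤ | ==

Converged values:
  [0] ⊤
  [1] ⊤
  [2] ⊤
  [3] ⊤
  [4] 3
  [5] ⊤
  [6] ⊤
  [7] 1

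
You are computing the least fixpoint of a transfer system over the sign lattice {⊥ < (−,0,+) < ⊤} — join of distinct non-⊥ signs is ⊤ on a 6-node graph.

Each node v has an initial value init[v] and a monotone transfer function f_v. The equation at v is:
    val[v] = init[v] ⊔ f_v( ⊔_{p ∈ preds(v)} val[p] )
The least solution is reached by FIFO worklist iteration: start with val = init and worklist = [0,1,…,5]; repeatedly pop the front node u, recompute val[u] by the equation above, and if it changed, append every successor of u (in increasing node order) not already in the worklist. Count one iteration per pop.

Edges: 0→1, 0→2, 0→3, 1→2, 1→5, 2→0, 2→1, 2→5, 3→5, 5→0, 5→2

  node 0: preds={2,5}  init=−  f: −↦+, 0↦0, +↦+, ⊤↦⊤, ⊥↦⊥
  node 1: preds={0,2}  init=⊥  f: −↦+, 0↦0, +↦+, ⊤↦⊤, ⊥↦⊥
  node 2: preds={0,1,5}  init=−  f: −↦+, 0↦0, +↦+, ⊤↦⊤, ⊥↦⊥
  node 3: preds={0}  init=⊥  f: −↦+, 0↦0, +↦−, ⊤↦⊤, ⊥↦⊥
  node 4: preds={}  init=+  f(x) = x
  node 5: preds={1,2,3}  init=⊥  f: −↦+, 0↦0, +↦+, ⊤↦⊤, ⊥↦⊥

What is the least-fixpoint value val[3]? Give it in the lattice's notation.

⊤

Worklist (9 pops):
  #1 pop 0: in=− → ⊤ (was −); enqueue []
  #2 pop 1: in=⊤ → ⊤ (was ⊥); enqueue []
  #3 pop 2: in=⊤ → ⊤ (was −); enqueue [0,1]
  #4 pop 3: in=⊤ → ⊤ (was ⊥); enqueue []
  #5 pop 4: in=⊥ → + (no change)
  #6 pop 5: in=⊤ → ⊤ (was ⊥); enqueue [2]
  #7 pop 0: in=⊤ → ⊤ (no change)
  #8 pop 1: in=⊤ → ⊤ (no change)
  #9 pop 2: in=⊤ → ⊤ (no change)

Fixpoint:
  val[0] = ⊤
  val[1] = ⊤
  val[2] = ⊤
  val[3] = ⊤
  val[4] = +
  val[5] = ⊤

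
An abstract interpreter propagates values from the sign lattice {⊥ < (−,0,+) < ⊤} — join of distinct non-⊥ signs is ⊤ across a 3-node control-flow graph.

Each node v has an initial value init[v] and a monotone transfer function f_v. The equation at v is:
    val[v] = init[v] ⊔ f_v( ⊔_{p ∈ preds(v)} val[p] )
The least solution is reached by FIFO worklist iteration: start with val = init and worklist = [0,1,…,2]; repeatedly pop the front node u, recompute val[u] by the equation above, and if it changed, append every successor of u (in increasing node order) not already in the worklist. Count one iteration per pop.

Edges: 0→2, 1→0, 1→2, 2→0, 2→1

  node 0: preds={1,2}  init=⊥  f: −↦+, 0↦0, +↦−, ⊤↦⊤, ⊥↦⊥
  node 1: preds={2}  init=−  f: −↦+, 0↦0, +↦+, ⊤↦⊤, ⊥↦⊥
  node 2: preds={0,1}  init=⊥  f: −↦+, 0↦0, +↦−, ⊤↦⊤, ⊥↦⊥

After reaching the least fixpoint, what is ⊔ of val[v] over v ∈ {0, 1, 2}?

Trace (7 dequeues):
  [1] u=0 | in − | out + | prev ⊥ | push {}
  [2] u=1 | in ⊥ | out − | ==
  [3] u=2 | in ⊤ | out ⊤ | prev ⊥ | push {0,1}
  [4] u=0 | in ⊤ | out ⊤ | prev + | push {2}
  [5] u=1 | in ⊤ | out ⊤ | prev − | push {0}
  [6] u=2 | in ⊤ | out ⊤ | ==
  [7] u=0 | in ⊤ | out ⊤ | ==

Converged values:
  [0] ⊤
  [1] ⊤
  [2] ⊤

⊤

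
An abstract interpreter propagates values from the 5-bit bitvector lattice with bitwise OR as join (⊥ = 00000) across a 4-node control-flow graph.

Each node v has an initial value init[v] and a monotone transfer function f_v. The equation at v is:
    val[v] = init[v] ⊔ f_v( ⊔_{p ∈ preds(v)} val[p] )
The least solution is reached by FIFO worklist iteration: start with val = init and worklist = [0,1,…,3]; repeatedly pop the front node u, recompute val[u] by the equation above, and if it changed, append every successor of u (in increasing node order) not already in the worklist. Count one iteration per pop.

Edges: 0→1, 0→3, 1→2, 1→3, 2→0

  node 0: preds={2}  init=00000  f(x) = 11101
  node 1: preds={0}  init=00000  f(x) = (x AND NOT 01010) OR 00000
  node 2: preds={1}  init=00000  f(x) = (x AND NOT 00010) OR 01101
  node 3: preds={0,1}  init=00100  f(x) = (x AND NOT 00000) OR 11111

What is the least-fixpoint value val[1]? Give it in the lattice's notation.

10101

Worklist (5 pops):
  #1 pop 0: in=00000 → 11101 (was 00000); enqueue []
  #2 pop 1: in=11101 → 10101 (was 00000); enqueue []
  #3 pop 2: in=10101 → 11101 (was 00000); enqueue [0]
  #4 pop 3: in=11101 → 11111 (was 00100); enqueue []
  #5 pop 0: in=11101 → 11101 (no change)

Fixpoint:
  val[0] = 11101
  val[1] = 10101
  val[2] = 11101
  val[3] = 11111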